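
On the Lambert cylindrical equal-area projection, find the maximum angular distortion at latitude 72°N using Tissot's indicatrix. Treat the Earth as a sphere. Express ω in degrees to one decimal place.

111.3°

The Lambert cylindrical equal-area projection is the cylindrical equal-area projection with its standard parallel at the equator (φ₀ = 0). Cylindrical equal-area (φ₀ = 0°): h = cos φ / cos 0° along meridians, k = cos 0° / cos φ along parallels; h·k = 1.
At 72°: h = 0.3090, k = 3.236; principal scales a = 3.236, b = 0.3090.
sin(ω/2) = (a − b)/(a + b) = 2.927/3.545 = 0.8257, so ω = 2 arcsin(0.8257) ≈ 111.3°.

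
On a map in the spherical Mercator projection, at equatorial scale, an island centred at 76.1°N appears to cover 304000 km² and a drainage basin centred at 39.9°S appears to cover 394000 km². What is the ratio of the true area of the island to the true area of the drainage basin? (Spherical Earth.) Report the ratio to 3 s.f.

0.0757

On Mercator the areal scale is sec²φ, so true area = apparent × cos²φ.
True area of island: 304000 × cos²(76.1°) = 304000 × 0.05771 = 17540 km².
True area of drainage basin: 394000 × cos²(39.9°) = 394000 × 0.5885 = 231900 km².
Ratio = 17540 / 231900 ≈ 0.0757.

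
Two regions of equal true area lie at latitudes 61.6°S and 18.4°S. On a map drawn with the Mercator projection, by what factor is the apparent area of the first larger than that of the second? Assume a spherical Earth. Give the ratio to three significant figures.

On Mercator, area is exaggerated by sec²φ = 1/cos²φ.
At 61.6°: sec²(61.6°) = 1/0.4756² = 4.421.
At 18.4°: sec²(18.4°) = 1/0.9489² = 1.111.
Ratio = 4.421/1.111 = cos²(18.4°)/cos²(61.6°) ≈ 3.98.

3.98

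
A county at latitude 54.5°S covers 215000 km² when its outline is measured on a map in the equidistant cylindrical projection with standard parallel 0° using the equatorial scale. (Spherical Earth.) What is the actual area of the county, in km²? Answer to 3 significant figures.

125000 km²

Plate carrée maps x = Rλ, y = Rφ. The meridian scale is h = 1 and the parallel scale is k = 1/cos φ = sec φ.
Areal scale = h·k = 1 × sec φ; at 54.5°, h = 1.000, k = 1.722, so h·k = 1.722.
True area = apparent / (areal scale) = 215000 / 1.722 ≈ 125000 km².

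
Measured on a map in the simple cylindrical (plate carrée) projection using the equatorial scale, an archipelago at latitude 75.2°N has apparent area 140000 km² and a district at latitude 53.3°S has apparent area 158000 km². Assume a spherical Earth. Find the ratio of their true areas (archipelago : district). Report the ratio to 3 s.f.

0.379

Plate carrée has h = 1 and k = sec φ, giving areal scale sec φ; true area = (apparent area) · cos φ.
True area of archipelago: 140000 × cos(75.2°) = 140000 × 0.2554 = 35760 km².
True area of district: 158000 × cos(53.3°) = 158000 × 0.5976 = 94420 km².
Ratio = 35760 / 94420 ≈ 0.379.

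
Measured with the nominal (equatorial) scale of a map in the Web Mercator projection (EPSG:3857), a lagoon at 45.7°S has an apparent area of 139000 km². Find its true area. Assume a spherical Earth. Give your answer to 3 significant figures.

For Mercator, h = k = sec φ (a conformal cylindrical projection has a single point scale, 1/cos φ).
Areal scale = k² = sec²φ = 1/cos²(45.7°) = 1/0.6984² = 2.050.
True area = apparent / (areal scale) = 139000 / 2.050 ≈ 67800 km².

67800 km²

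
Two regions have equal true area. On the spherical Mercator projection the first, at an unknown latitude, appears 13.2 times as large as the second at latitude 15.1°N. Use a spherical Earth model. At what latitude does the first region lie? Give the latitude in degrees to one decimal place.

On Mercator, (apparent₁)/(apparent₂) = sec²φ₁ / sec²φ₂ when true areas are equal.
cos²φ₂ / cos²φ₁ = 13.2  ⇒  cos φ₁ = cos 15.1° / √13.2 = 0.9655/3.633 = 0.2657.
φ₁ = arccos(0.2657) ≈ 74.6°.

74.6°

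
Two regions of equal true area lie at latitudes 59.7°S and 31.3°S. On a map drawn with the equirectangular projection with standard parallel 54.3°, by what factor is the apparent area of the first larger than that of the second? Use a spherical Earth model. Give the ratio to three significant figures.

In the equirectangular projection with standard parallel φ₀ = 54.3° (x = Rλ cos φ₀, y = Rφ), meridians are true-scale (h = 1) and the parallel scale is k = cos φ₀ / cos φ.
Areal scale at 59.7°: h·k = 1.000 × 1.157 = 1.157.
Areal scale at 31.3°: h·k = 1.000 × 0.6829 = 0.6829.
Ratio = 1.157/0.6829 ≈ 1.69.

1.69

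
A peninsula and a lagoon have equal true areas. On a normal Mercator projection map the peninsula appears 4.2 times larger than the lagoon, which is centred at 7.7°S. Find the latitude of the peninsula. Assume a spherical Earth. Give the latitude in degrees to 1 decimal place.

61.1°

On Mercator, (apparent₁)/(apparent₂) = sec²φ₁ / sec²φ₂ when true areas are equal.
cos²φ₂ / cos²φ₁ = 4.2  ⇒  cos φ₁ = cos 7.7° / √4.2 = 0.9910/2.049 = 0.4836.
φ₁ = arccos(0.4836) ≈ 61.1°.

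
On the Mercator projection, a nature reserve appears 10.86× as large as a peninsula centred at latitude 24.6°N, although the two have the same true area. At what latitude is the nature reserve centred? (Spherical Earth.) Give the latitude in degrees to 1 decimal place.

74.0°

On Mercator, (apparent₁)/(apparent₂) = sec²φ₁ / sec²φ₂ when true areas are equal.
cos²φ₂ / cos²φ₁ = 10.86  ⇒  cos φ₁ = cos 24.6° / √10.86 = 0.9092/3.295 = 0.2759.
φ₁ = arccos(0.2759) ≈ 74.0°.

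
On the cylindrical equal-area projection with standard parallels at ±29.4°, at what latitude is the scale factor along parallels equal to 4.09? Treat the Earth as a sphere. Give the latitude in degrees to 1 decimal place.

77.7°

For cylindrical equal-area with standard parallel φ₀, h = cos φ / cos φ₀ and k = cos φ₀ / cos φ, so h·k = 1.
k = cos φ₀ / cos φ = 4.09  ⇒  cos φ = cos 29.4° / 4.09 = 0.2130.
φ = arccos(0.2130) ≈ 77.7°.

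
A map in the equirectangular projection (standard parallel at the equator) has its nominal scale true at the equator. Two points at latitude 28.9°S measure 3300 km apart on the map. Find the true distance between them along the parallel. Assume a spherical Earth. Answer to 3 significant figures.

2890 km

Plate carrée maps x = Rλ, y = Rφ. The meridian scale is h = 1 and the parallel scale is k = 1/cos φ = sec φ.
Along the parallel at 28.9°, map distances are exaggerated by k = sec 28.9° = 1.142.
True distance = 3300 / 1.142 = 3300 × cos 28.9° ≈ 2890 km.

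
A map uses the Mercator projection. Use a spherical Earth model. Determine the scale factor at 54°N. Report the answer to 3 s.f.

Mercator is conformal, so the point scale is isotropic: h = k = sec φ = 1/cos φ.
k = 1/cos 54° = 1/0.5878 = 1.701.

1.70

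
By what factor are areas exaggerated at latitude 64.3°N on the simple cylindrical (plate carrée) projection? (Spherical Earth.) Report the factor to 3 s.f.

Plate carrée maps x = Rλ, y = Rφ. The meridian scale is h = 1 and the parallel scale is k = 1/cos φ = sec φ.
Areal scale = h·k = 1 × sec φ; at 64.3°, h = 1.000, k = 2.306, so h·k = 2.306.

2.31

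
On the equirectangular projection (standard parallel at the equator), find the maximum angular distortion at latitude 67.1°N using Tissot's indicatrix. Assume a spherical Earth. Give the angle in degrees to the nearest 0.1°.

Plate carrée maps x = Rλ, y = Rφ. The meridian scale is h = 1 and the parallel scale is k = 1/cos φ = sec φ.
At 67.1°: h = 1.000, k = 2.570; principal scales a = 2.570, b = 1.000.
sin(ω/2) = (a − b)/(a + b) = 1.570/3.570 = 0.4398, so ω = 2 arcsin(0.4398) ≈ 52.2°.

52.2°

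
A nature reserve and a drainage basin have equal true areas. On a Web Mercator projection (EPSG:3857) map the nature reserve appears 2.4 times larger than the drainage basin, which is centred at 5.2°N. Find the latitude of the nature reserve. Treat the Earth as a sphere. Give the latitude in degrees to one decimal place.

On Mercator, (apparent₁)/(apparent₂) = sec²φ₁ / sec²φ₂ when true areas are equal.
cos²φ₂ / cos²φ₁ = 2.4  ⇒  cos φ₁ = cos 5.2° / √2.4 = 0.9959/1.549 = 0.6428.
φ₁ = arccos(0.6428) ≈ 50.0°.

50.0°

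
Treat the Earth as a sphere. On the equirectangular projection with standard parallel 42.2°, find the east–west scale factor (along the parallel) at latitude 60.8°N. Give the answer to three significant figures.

The equidistant cylindrical projection with φ₀ = 42.2° has h = 1 (meridians true) and k = cos φ₀ / cos φ along parallels.
k = cos 42.2° / cos 60.8° = 0.7408/0.4879 = 1.518.

1.52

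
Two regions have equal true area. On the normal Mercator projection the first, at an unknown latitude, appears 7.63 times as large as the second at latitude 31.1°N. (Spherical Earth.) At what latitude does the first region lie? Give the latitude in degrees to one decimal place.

71.9°

On Mercator, (apparent₁)/(apparent₂) = sec²φ₁ / sec²φ₂ when true areas are equal.
cos²φ₂ / cos²φ₁ = 7.63  ⇒  cos φ₁ = cos 31.1° / √7.63 = 0.8563/2.762 = 0.3100.
φ₁ = arccos(0.3100) ≈ 71.9°.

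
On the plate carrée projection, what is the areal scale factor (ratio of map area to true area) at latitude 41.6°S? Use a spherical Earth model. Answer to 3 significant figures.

1.34

For the equirectangular projection with φ₀ = 0 (plate carrée), h = 1 along meridians and k = sec φ along parallels.
Areal scale = h·k = 1 × sec φ; at 41.6°, h = 1.000, k = 1.337, so h·k = 1.337.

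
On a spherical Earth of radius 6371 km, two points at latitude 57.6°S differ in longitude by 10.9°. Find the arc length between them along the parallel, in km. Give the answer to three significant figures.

649 km

Arc length along a parallel = R cos φ · Δλ (with Δλ in radians).
= 6371 × cos 57.6° × (10.9° × π/180) = 6371 × 0.5358 × 0.1902 ≈ 649 km.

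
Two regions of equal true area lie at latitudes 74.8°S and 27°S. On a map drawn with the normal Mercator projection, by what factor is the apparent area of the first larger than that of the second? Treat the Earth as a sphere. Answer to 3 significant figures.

11.5

Mercator areal scale is sec²φ.
At 74.8°: sec²(74.8°) = 1/0.2622² = 14.55.
At 27°: sec²(27°) = 1/0.8910² = 1.260.
Ratio = 14.55/1.260 = cos²(27°)/cos²(74.8°) ≈ 11.5.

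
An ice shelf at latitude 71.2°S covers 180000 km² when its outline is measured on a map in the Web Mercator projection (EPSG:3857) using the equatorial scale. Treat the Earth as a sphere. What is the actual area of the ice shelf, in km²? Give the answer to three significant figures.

18700 km²

Mercator is conformal, so the point scale is isotropic: h = k = sec φ = 1/cos φ.
Areal scale = k² = sec²φ = 1/cos²(71.2°) = 1/0.3223² = 9.629.
True area = apparent / (areal scale) = 180000 / 9.629 ≈ 18700 km².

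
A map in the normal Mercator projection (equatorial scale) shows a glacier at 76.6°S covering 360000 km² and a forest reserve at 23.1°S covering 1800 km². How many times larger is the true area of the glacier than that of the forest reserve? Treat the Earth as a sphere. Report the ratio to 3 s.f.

On Mercator the areal scale is sec²φ, so true area = apparent × cos²φ.
True area of glacier: 360000 × cos²(76.6°) = 360000 × 0.05371 = 19330 km².
True area of forest reserve: 1800 × cos²(23.1°) = 1800 × 0.8461 = 1523 km².
Ratio = 19330 / 1523 ≈ 12.7.

12.7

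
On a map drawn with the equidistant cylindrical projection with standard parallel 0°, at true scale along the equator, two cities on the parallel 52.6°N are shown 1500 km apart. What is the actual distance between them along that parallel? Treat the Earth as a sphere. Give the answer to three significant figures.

911 km

In the plate carrée (x = Rλ, y = Rφ), meridians are true-scale (h = 1) and parallels are stretched by k = sec φ.
Along the parallel at 52.6°, map distances are exaggerated by k = sec 52.6° = 1.646.
True distance = 1500 / 1.646 = 1500 × cos 52.6° ≈ 911 km.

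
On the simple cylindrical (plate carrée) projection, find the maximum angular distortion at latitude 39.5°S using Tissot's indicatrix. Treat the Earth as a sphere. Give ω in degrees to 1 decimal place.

For the equirectangular projection with φ₀ = 0 (plate carrée), h = 1 along meridians and k = sec φ along parallels.
At 39.5°: h = 1.000, k = 1.296; principal scales a = 1.296, b = 1.000.
sin(ω/2) = (a − b)/(a + b) = 0.2960/2.296 = 0.1289, so ω = 2 arcsin(0.1289) ≈ 14.8°.

14.8°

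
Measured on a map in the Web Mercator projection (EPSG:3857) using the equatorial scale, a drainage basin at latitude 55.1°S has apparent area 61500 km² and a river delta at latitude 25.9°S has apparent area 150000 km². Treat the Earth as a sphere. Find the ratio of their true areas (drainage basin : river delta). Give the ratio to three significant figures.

0.166

Since Mercator area scale is 1/cos²φ, the true area equals the apparent area multiplied by cos²φ.
True area of drainage basin: 61500 × cos²(55.1°) = 61500 × 0.3274 = 20130 km².
True area of river delta: 150000 × cos²(25.9°) = 150000 × 0.8092 = 121400 km².
Ratio = 20130 / 121400 ≈ 0.166.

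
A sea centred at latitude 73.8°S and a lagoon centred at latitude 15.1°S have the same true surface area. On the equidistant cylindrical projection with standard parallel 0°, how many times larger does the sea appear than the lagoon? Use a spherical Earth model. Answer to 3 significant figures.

3.46

For the equirectangular projection with φ₀ = 0 (plate carrée), h = 1 along meridians and k = sec φ along parallels.
Areal scale at 73.8°: h·k = 1.000 × 3.584 = 3.584.
Areal scale at 15.1°: h·k = 1.000 × 1.036 = 1.036.
Ratio = 3.584/1.036 ≈ 3.46.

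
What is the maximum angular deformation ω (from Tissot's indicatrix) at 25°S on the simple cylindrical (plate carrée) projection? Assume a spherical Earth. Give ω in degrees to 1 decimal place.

For the equirectangular projection with φ₀ = 0 (plate carrée), h = 1 along meridians and k = sec φ along parallels.
At 25°: h = 1.000, k = 1.103; principal scales a = 1.103, b = 1.000.
sin(ω/2) = (a − b)/(a + b) = 0.1034/2.103 = 0.04915, so ω = 2 arcsin(0.04915) ≈ 5.6°.

5.6°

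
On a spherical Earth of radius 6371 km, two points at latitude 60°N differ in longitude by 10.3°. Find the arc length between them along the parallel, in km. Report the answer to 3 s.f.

Arc length along a parallel = R cos φ · Δλ (with Δλ in radians).
= 6371 × cos 60° × (10.3° × π/180) = 6371 × 0.5000 × 0.1798 ≈ 573 km.

573 km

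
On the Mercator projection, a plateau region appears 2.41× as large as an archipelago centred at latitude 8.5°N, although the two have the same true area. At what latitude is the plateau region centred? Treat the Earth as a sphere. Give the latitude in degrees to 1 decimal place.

50.4°

For equal true areas on Mercator, apparent areas scale as sec²φ, so the ratio is cos²φ₂ / cos²φ₁.
cos²φ₂ / cos²φ₁ = 2.41  ⇒  cos φ₁ = cos 8.5° / √2.41 = 0.9890/1.552 = 0.6371.
φ₁ = arccos(0.6371) ≈ 50.4°.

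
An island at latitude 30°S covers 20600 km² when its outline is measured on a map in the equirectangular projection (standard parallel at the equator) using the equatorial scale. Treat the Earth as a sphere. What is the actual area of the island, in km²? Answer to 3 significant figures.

17800 km²

In the plate carrée (x = Rλ, y = Rφ), meridians are true-scale (h = 1) and parallels are stretched by k = sec φ.
Areal scale = h·k = 1 × sec φ; at 30°, h = 1.000, k = 1.155, so h·k = 1.155.
True area = apparent / (areal scale) = 20600 / 1.155 ≈ 17800 km².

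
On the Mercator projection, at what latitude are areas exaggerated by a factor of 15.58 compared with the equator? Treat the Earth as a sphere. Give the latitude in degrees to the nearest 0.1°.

75.3°

Mercator areal scale is sec²φ.
sec²φ = 15.58  ⇒  cos²φ = 0.06418  ⇒  cos φ = 0.2533.
φ = arccos(0.2533) ≈ 75.3°.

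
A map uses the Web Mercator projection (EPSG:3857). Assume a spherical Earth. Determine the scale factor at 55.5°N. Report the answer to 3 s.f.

1.77

For Mercator, h = k = sec φ (a conformal cylindrical projection has a single point scale, 1/cos φ).
k = 1/cos 55.5° = 1/0.5664 = 1.766.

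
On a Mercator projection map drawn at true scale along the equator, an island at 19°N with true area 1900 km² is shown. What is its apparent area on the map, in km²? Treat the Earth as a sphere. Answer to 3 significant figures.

2130 km²

The Mercator projection is conformal; its linear scale factor is the same in every direction and equals sec φ = 1/cos φ.
Areal scale = k² = sec²φ = 1/cos²(19°) = 1/0.9455² = 1.119.
Apparent area = 1900 × 1.119 ≈ 2130 km².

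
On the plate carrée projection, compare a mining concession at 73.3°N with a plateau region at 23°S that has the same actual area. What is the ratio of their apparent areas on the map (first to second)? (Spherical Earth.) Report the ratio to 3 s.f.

3.20

For the equirectangular projection with φ₀ = 0 (plate carrée), h = 1 along meridians and k = sec φ along parallels.
Areal scale at 73.3°: h·k = 1.000 × 3.480 = 3.480.
Areal scale at 23°: h·k = 1.000 × 1.086 = 1.086.
Ratio = 3.480/1.086 ≈ 3.20.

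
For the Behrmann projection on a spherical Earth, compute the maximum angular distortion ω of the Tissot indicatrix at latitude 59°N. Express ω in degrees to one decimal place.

57.0°

The Behrmann projection is cylindrical equal-area with φ₀ = 30°. A cylindrical equal-area projection with standard parallel φ₀ has meridian scale h = cos φ / cos φ₀ and parallel scale k = cos φ₀ / cos φ (so areas are preserved, h·k = 1).
At 59°: h = 0.5947, k = 1.681; principal scales a = 1.681, b = 0.5947.
sin(ω/2) = (a − b)/(a + b) = 1.087/2.276 = 0.4774, so ω = 2 arcsin(0.4774) ≈ 57.0°.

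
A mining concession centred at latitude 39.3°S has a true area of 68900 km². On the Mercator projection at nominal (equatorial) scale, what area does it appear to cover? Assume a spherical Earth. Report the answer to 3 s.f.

The Mercator projection is conformal; its linear scale factor is the same in every direction and equals sec φ = 1/cos φ.
Areal scale = k² = sec²φ = 1/cos²(39.3°) = 1/0.7738² = 1.670.
Apparent area = 68900 × 1.670 ≈ 115000 km².

115000 km²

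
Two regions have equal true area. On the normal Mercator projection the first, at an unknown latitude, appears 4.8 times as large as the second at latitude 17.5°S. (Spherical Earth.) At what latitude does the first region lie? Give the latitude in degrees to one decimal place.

On Mercator, (apparent₁)/(apparent₂) = sec²φ₁ / sec²φ₂ when true areas are equal.
cos²φ₂ / cos²φ₁ = 4.8  ⇒  cos φ₁ = cos 17.5° / √4.8 = 0.9537/2.191 = 0.4353.
φ₁ = arccos(0.4353) ≈ 64.2°.

64.2°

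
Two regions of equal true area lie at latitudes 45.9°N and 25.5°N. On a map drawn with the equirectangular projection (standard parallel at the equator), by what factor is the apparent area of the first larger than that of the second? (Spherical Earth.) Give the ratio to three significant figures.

1.30

In the plate carrée (x = Rλ, y = Rφ), meridians are true-scale (h = 1) and parallels are stretched by k = sec φ.
Areal scale at 45.9°: h·k = 1.000 × 1.437 = 1.437.
Areal scale at 25.5°: h·k = 1.000 × 1.108 = 1.108.
Ratio = 1.437/1.108 ≈ 1.30.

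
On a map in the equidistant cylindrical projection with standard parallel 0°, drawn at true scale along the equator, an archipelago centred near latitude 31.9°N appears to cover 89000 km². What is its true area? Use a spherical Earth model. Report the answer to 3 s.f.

Plate carrée maps x = Rλ, y = Rφ. The meridian scale is h = 1 and the parallel scale is k = 1/cos φ = sec φ.
Areal scale = h·k = 1 × sec φ; at 31.9°, h = 1.000, k = 1.178, so h·k = 1.178.
True area = apparent / (areal scale) = 89000 / 1.178 ≈ 75600 km².

75600 km²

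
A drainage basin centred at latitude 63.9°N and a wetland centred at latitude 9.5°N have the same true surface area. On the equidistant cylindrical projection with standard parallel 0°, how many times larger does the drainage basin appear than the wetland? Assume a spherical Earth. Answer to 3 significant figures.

2.24

Plate carrée maps x = Rλ, y = Rφ. The meridian scale is h = 1 and the parallel scale is k = 1/cos φ = sec φ.
Areal scale at 63.9°: h·k = 1.000 × 2.273 = 2.273.
Areal scale at 9.5°: h·k = 1.000 × 1.014 = 1.014.
Ratio = 2.273/1.014 ≈ 2.24.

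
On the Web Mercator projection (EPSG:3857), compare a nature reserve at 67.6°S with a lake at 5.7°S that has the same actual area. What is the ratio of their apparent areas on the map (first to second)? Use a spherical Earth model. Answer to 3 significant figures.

6.82

Mercator is conformal with k = sec φ, so areal scale = k² = sec²φ.
At 67.6°: sec²(67.6°) = 1/0.3811² = 6.886.
At 5.7°: sec²(5.7°) = 1/0.9951² = 1.010.
Ratio = 6.886/1.010 = cos²(5.7°)/cos²(67.6°) ≈ 6.82.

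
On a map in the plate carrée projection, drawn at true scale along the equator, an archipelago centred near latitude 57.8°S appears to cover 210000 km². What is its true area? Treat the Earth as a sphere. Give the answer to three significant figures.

112000 km²

Plate carrée maps x = Rλ, y = Rφ. The meridian scale is h = 1 and the parallel scale is k = 1/cos φ = sec φ.
Areal scale = h·k = 1 × sec φ; at 57.8°, h = 1.000, k = 1.877, so h·k = 1.877.
True area = apparent / (areal scale) = 210000 / 1.877 ≈ 112000 km².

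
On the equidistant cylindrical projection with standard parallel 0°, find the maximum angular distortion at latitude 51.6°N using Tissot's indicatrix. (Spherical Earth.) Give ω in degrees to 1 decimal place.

27.0°

For the equirectangular projection with φ₀ = 0 (plate carrée), h = 1 along meridians and k = sec φ along parallels.
At 51.6°: h = 1.000, k = 1.610; principal scales a = 1.610, b = 1.000.
sin(ω/2) = (a − b)/(a + b) = 0.6099/2.610 = 0.2337, so ω = 2 arcsin(0.2337) ≈ 27.0°.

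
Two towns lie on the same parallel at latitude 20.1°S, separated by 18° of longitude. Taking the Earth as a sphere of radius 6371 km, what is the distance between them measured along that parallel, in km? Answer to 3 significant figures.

Arc length along a parallel = R cos φ · Δλ (with Δλ in radians).
= 6371 × cos 20.1° × (18° × π/180) = 6371 × 0.9391 × 0.3142 ≈ 1880 km.

1880 km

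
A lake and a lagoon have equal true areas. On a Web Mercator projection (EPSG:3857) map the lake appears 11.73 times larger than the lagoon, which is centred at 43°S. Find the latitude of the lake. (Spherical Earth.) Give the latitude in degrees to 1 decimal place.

77.7°

For equal true areas on Mercator, apparent areas scale as sec²φ, so the ratio is cos²φ₂ / cos²φ₁.
cos²φ₂ / cos²φ₁ = 11.73  ⇒  cos φ₁ = cos 43° / √11.73 = 0.7314/3.425 = 0.2135.
φ₁ = arccos(0.2135) ≈ 77.7°.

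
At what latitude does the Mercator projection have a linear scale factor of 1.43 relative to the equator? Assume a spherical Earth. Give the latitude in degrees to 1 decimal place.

45.6°

Mercator scale is k = sec φ = 1/cos φ.
1/cos φ = 1.43  ⇒  cos φ = 0.6993  ⇒  φ = arccos(0.6993) ≈ 45.6°.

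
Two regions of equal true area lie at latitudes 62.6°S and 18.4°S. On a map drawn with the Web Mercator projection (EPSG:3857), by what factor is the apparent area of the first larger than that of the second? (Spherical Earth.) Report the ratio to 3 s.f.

4.25

Mercator areal scale is sec²φ.
At 62.6°: sec²(62.6°) = 1/0.4602² = 4.722.
At 18.4°: sec²(18.4°) = 1/0.9489² = 1.111.
Ratio = 4.722/1.111 = cos²(18.4°)/cos²(62.6°) ≈ 4.25.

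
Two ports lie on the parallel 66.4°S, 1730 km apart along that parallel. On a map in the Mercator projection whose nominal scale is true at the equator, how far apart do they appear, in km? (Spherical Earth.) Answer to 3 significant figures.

4320 km

The Mercator projection is conformal; its linear scale factor is the same in every direction and equals sec φ = 1/cos φ.
Along the parallel, k = sec 66.4° = 1/0.4003 = 2.498.
Map distance = 1730 × 2.498 ≈ 4320 km.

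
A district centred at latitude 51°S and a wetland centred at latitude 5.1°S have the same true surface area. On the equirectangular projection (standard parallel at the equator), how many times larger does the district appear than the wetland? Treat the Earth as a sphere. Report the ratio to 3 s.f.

1.58

Plate carrée maps x = Rλ, y = Rφ. The meridian scale is h = 1 and the parallel scale is k = 1/cos φ = sec φ.
Areal scale at 51°: h·k = 1.000 × 1.589 = 1.589.
Areal scale at 5.1°: h·k = 1.000 × 1.004 = 1.004.
Ratio = 1.589/1.004 ≈ 1.58.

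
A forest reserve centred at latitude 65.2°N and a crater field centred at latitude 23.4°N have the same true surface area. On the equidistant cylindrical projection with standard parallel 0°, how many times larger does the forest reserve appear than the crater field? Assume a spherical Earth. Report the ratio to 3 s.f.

2.19

Plate carrée maps x = Rλ, y = Rφ. The meridian scale is h = 1 and the parallel scale is k = 1/cos φ = sec φ.
Areal scale at 65.2°: h·k = 1.000 × 2.384 = 2.384.
Areal scale at 23.4°: h·k = 1.000 × 1.090 = 1.090.
Ratio = 2.384/1.090 ≈ 2.19.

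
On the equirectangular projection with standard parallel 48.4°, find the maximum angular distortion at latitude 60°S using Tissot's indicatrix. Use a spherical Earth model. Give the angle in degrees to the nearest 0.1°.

With standard parallel φ₀ = 48.4°, the equirectangular projection gives x = Rλ cos φ₀, y = Rφ, so h = 1 and k = cos 48.4° / cos φ.
At 60°: h = 1.000, k = 1.328; principal scales a = 1.328, b = 1.000.
sin(ω/2) = (a − b)/(a + b) = 0.3279/2.328 = 0.1408, so ω = 2 arcsin(0.1408) ≈ 16.2°.

16.2°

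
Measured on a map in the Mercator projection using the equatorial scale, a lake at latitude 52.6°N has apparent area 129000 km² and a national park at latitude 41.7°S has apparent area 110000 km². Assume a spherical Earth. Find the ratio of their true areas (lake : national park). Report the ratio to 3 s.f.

0.776

Since Mercator area scale is 1/cos²φ, the true area equals the apparent area multiplied by cos²φ.
True area of lake: 129000 × cos²(52.6°) = 129000 × 0.3689 = 47590 km².
True area of national park: 110000 × cos²(41.7°) = 110000 × 0.5575 = 61320 km².
Ratio = 47590 / 61320 ≈ 0.776.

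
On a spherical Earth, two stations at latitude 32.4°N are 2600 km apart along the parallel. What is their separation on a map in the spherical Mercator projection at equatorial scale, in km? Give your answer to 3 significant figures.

3080 km

Mercator is conformal, so the point scale is isotropic: h = k = sec φ = 1/cos φ.
Along the parallel, k = sec 32.4° = 1/0.8443 = 1.184.
Map distance = 2600 × 1.184 ≈ 3080 km.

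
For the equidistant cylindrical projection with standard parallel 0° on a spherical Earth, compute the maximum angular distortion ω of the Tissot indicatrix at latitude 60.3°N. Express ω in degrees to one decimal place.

Plate carrée maps x = Rλ, y = Rφ. The meridian scale is h = 1 and the parallel scale is k = 1/cos φ = sec φ.
At 60.3°: h = 1.000, k = 2.018; principal scales a = 2.018, b = 1.000.
sin(ω/2) = (a − b)/(a + b) = 1.018/3.018 = 0.3374, so ω = 2 arcsin(0.3374) ≈ 39.4°.

39.4°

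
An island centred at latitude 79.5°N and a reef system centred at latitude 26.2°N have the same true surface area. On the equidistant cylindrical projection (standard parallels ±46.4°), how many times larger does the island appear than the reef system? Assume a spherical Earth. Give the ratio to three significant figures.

The equidistant cylindrical projection with φ₀ = 46.4° has h = 1 (meridians true) and k = cos φ₀ / cos φ along parallels.
Areal scale at 79.5°: h·k = 1.000 × 3.784 = 3.784.
Areal scale at 26.2°: h·k = 1.000 × 0.7686 = 0.7686.
Ratio = 3.784/0.7686 ≈ 4.92.

4.92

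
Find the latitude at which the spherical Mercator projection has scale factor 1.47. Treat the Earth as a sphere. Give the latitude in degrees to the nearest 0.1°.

47.1°

Mercator scale is k = sec φ = 1/cos φ.
1/cos φ = 1.47  ⇒  cos φ = 0.6803  ⇒  φ = arccos(0.6803) ≈ 47.1°.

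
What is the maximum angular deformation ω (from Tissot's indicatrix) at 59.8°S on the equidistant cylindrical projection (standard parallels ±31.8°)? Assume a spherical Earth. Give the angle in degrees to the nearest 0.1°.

The equidistant cylindrical projection with φ₀ = 31.8° has h = 1 (meridians true) and k = cos φ₀ / cos φ along parallels.
At 59.8°: h = 1.000, k = 1.690; principal scales a = 1.690, b = 1.000.
sin(ω/2) = (a − b)/(a + b) = 0.6896/2.690 = 0.2564, so ω = 2 arcsin(0.2564) ≈ 29.7°.

29.7°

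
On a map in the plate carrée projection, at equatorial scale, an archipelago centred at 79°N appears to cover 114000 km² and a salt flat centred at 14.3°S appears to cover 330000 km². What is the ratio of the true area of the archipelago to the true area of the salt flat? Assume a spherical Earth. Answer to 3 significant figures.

0.0680

Plate carrée has h = 1 and k = sec φ, giving areal scale sec φ; true area = (apparent area) · cos φ.
True area of archipelago: 114000 × cos(79°) = 114000 × 0.1908 = 21750 km².
True area of salt flat: 330000 × cos(14.3°) = 330000 × 0.9690 = 319800 km².
Ratio = 21750 / 319800 ≈ 0.0680.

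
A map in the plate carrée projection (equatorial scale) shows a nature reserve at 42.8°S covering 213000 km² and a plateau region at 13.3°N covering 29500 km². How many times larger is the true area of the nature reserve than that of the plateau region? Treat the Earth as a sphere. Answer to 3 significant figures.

5.44

Plate carrée has h = 1 and k = sec φ, giving areal scale sec φ; true area = (apparent area) · cos φ.
True area of nature reserve: 213000 × cos(42.8°) = 213000 × 0.7337 = 156300 km².
True area of plateau region: 29500 × cos(13.3°) = 29500 × 0.9732 = 28710 km².
Ratio = 156300 / 28710 ≈ 5.44.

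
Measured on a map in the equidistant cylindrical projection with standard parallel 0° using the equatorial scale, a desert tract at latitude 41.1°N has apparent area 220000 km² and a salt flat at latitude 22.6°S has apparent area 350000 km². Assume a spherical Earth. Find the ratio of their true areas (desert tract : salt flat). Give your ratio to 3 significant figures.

0.513

Plate carrée has h = 1 and k = sec φ, giving areal scale sec φ; true area = (apparent area) · cos φ.
True area of desert tract: 220000 × cos(41.1°) = 220000 × 0.7536 = 165800 km².
True area of salt flat: 350000 × cos(22.6°) = 350000 × 0.9232 = 323100 km².
Ratio = 165800 / 323100 ≈ 0.513.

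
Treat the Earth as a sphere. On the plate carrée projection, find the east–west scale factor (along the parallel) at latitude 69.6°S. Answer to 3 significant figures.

Plate carrée maps x = Rλ, y = Rφ. The meridian scale is h = 1 and the parallel scale is k = 1/cos φ = sec φ.
k = 1/cos 69.6° = 1/0.3486 = 2.869.

2.87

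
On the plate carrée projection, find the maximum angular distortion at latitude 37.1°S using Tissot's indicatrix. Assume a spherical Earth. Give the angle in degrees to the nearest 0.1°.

In the plate carrée (x = Rλ, y = Rφ), meridians are true-scale (h = 1) and parallels are stretched by k = sec φ.
At 37.1°: h = 1.000, k = 1.254; principal scales a = 1.254, b = 1.000.
sin(ω/2) = (a − b)/(a + b) = 0.2538/2.254 = 0.1126, so ω = 2 arcsin(0.1126) ≈ 12.9°.

12.9°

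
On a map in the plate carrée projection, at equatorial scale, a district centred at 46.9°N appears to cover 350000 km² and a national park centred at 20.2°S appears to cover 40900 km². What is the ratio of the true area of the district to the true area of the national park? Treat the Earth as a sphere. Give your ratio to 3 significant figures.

On the plate carrée, areal scale = h·k = 1 × sec φ, so true area = apparent × cos φ.
True area of district: 350000 × cos(46.9°) = 350000 × 0.6833 = 239100 km².
True area of national park: 40900 × cos(20.2°) = 40900 × 0.9385 = 38380 km².
Ratio = 239100 / 38380 ≈ 6.23.

6.23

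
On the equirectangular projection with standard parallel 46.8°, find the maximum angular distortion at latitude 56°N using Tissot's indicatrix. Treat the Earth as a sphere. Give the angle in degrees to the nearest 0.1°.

11.6°

With standard parallel φ₀ = 46.8°, the equirectangular projection gives x = Rλ cos φ₀, y = Rφ, so h = 1 and k = cos 46.8° / cos φ.
At 56°: h = 1.000, k = 1.224; principal scales a = 1.224, b = 1.000.
sin(ω/2) = (a − b)/(a + b) = 0.2242/2.224 = 0.1008, so ω = 2 arcsin(0.1008) ≈ 11.6°.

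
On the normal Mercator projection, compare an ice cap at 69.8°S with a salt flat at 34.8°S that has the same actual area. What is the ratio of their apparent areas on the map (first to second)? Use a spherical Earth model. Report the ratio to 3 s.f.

On Mercator, area is exaggerated by sec²φ = 1/cos²φ.
At 69.8°: sec²(69.8°) = 1/0.3453² = 8.387.
At 34.8°: sec²(34.8°) = 1/0.8211² = 1.483.
Ratio = 8.387/1.483 = cos²(34.8°)/cos²(69.8°) ≈ 5.66.

5.66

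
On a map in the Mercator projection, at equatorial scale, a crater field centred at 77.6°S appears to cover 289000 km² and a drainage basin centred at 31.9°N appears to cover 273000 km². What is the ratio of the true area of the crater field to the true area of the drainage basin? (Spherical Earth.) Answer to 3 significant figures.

On Mercator the areal scale is sec²φ, so true area = apparent × cos²φ.
True area of crater field: 289000 × cos²(77.6°) = 289000 × 0.04611 = 13330 km².
True area of drainage basin: 273000 × cos²(31.9°) = 273000 × 0.7208 = 196800 km².
Ratio = 13330 / 196800 ≈ 0.0677.

0.0677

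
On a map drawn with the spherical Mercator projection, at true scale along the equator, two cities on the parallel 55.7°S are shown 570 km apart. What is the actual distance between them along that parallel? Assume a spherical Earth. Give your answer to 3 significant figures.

Mercator is conformal, so the point scale is isotropic: h = k = sec φ = 1/cos φ.
Along the parallel at 55.7°, map distances are exaggerated by k = sec 55.7° = 1.775.
True distance = 570 / 1.775 = 570 × cos 55.7° ≈ 321 km.

321 km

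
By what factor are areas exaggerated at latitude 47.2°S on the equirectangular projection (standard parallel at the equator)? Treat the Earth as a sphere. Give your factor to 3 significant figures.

1.47

Plate carrée maps x = Rλ, y = Rφ. The meridian scale is h = 1 and the parallel scale is k = 1/cos φ = sec φ.
Areal scale = h·k = 1 × sec φ; at 47.2°, h = 1.000, k = 1.472, so h·k = 1.472.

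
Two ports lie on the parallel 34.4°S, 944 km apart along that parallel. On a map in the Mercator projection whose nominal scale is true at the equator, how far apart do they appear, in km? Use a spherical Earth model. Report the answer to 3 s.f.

1140 km

Mercator is conformal, so the point scale is isotropic: h = k = sec φ = 1/cos φ.
Along the parallel, k = sec 34.4° = 1/0.8251 = 1.212.
Map distance = 944 × 1.212 ≈ 1140 km.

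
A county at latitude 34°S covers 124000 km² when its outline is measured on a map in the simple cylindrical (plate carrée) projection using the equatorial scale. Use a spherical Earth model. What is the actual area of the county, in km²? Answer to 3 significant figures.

For the equirectangular projection with φ₀ = 0 (plate carrée), h = 1 along meridians and k = sec φ along parallels.
Areal scale = h·k = 1 × sec φ; at 34°, h = 1.000, k = 1.206, so h·k = 1.206.
True area = apparent / (areal scale) = 124000 / 1.206 ≈ 103000 km².

103000 km²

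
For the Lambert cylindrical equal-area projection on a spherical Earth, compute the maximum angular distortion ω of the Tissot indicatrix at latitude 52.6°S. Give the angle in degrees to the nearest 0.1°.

The Lambert cylindrical equal-area projection is the cylindrical equal-area projection with its standard parallel at the equator (φ₀ = 0). A cylindrical equal-area projection with standard parallel φ₀ has meridian scale h = cos φ / cos φ₀ and parallel scale k = cos φ₀ / cos φ (so areas are preserved, h·k = 1).
At 52.6°: h = 0.6074, k = 1.646; principal scales a = 1.646, b = 0.6074.
sin(ω/2) = (a − b)/(a + b) = 1.039/2.254 = 0.4610, so ω = 2 arcsin(0.4610) ≈ 54.9°.

54.9°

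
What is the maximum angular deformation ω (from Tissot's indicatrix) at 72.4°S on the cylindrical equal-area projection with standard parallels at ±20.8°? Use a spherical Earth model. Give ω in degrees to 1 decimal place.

108.3°

A cylindrical equal-area projection with standard parallel φ₀ has meridian scale h = cos φ / cos φ₀ and parallel scale k = cos φ₀ / cos φ (so areas are preserved, h·k = 1).
At 72.4°: h = 0.3235, k = 3.092; principal scales a = 3.092, b = 0.3235.
sin(ω/2) = (a − b)/(a + b) = 2.768/3.415 = 0.8106, so ω = 2 arcsin(0.8106) ≈ 108.3°.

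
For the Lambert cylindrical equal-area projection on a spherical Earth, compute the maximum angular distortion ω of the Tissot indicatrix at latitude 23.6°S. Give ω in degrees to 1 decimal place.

10.0°

The Lambert cylindrical equal-area projection is the cylindrical equal-area projection with its standard parallel at the equator (φ₀ = 0). Cylindrical equal-area (φ₀ = 0°): h = cos φ / cos 0° along meridians, k = cos 0° / cos φ along parallels; h·k = 1.
At 23.6°: h = 0.9164, k = 1.091; principal scales a = 1.091, b = 0.9164.
sin(ω/2) = (a − b)/(a + b) = 0.1749/2.008 = 0.08712, so ω = 2 arcsin(0.08712) ≈ 10.0°.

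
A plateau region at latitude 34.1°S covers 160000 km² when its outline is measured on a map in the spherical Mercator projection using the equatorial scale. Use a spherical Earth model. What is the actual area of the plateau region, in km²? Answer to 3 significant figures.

110000 km²

For Mercator, h = k = sec φ (a conformal cylindrical projection has a single point scale, 1/cos φ).
Areal scale = k² = sec²φ = 1/cos²(34.1°) = 1/0.8281² = 1.458.
True area = apparent / (areal scale) = 160000 / 1.458 ≈ 110000 km².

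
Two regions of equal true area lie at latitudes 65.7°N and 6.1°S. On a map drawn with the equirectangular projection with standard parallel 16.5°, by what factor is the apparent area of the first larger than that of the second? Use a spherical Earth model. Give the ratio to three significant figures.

2.42

The equidistant cylindrical projection with φ₀ = 16.5° has h = 1 (meridians true) and k = cos φ₀ / cos φ along parallels.
Areal scale at 65.7°: h·k = 1.000 × 2.330 = 2.330.
Areal scale at 6.1°: h·k = 1.000 × 0.9643 = 0.9643.
Ratio = 2.330/0.9643 ≈ 2.42.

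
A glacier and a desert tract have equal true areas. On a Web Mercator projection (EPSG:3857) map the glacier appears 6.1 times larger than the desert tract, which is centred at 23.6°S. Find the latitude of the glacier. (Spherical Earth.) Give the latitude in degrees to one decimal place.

68.2°

On Mercator, (apparent₁)/(apparent₂) = sec²φ₁ / sec²φ₂ when true areas are equal.
cos²φ₂ / cos²φ₁ = 6.1  ⇒  cos φ₁ = cos 23.6° / √6.1 = 0.9164/2.470 = 0.3710.
φ₁ = arccos(0.3710) ≈ 68.2°.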